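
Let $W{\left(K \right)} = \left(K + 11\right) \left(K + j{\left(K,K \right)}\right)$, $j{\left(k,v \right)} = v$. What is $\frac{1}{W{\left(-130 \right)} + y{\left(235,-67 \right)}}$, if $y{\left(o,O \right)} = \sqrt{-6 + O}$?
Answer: $\frac{30940}{957283673} - \frac{i \sqrt{73}}{957283673} \approx 3.2321 \cdot 10^{-5} - 8.9253 \cdot 10^{-9} i$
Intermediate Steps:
$W{\left(K \right)} = 2 K \left(11 + K\right)$ ($W{\left(K \right)} = \left(K + 11\right) \left(K + K\right) = \left(11 + K\right) 2 K = 2 K \left(11 + K\right)$)
$\frac{1}{W{\left(-130 \right)} + y{\left(235,-67 \right)}} = \frac{1}{2 \left(-130\right) \left(11 - 130\right) + \sqrt{-6 - 67}} = \frac{1}{2 \left(-130\right) \left(-119\right) + \sqrt{-73}} = \frac{1}{30940 + i \sqrt{73}}$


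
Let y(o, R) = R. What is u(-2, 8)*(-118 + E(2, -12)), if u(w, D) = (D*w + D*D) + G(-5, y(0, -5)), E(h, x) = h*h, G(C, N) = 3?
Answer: -5814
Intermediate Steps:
E(h, x) = h²
u(w, D) = 3 + D² + D*w (u(w, D) = (D*w + D*D) + 3 = (D*w + D²) + 3 = (D² + D*w) + 3 = 3 + D² + D*w)
u(-2, 8)*(-118 + E(2, -12)) = (3 + 8² + 8*(-2))*(-118 + 2²) = (3 + 64 - 16)*(-118 + 4) = 51*(-114) = -5814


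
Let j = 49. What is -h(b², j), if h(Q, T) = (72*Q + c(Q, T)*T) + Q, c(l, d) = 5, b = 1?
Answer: -318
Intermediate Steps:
h(Q, T) = 5*T + 73*Q (h(Q, T) = (72*Q + 5*T) + Q = (5*T + 72*Q) + Q = 5*T + 73*Q)
-h(b², j) = -(5*49 + 73*1²) = -(245 + 73*1) = -(245 + 73) = -1*318 = -318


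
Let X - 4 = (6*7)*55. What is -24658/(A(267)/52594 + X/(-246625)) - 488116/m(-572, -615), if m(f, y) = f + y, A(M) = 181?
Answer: 379686272512192856/91474245117 ≈ 4.1507e+6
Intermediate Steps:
X = 2314 (X = 4 + (6*7)*55 = 4 + 42*55 = 4 + 2310 = 2314)
-24658/(A(267)/52594 + X/(-246625)) - 488116/m(-572, -615) = -24658/(181/52594 + 2314/(-246625)) - 488116/(-572 - 615) = -24658/(181*(1/52594) + 2314*(-1/246625)) - 488116/(-1187) = -24658/(181/52594 - 2314/246625) - 488116*(-1/1187) = -24658/(-77063391/12970995250) + 488116/1187 = -24658*(-12970995250/77063391) + 488116/1187 = 319838800874500/77063391 + 488116/1187 = 379686272512192856/91474245117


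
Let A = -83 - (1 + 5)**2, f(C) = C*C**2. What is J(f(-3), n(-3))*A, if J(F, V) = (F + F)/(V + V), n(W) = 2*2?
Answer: 3213/4 ≈ 803.25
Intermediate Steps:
f(C) = C**3
n(W) = 4
J(F, V) = F/V (J(F, V) = (2*F)/((2*V)) = (2*F)*(1/(2*V)) = F/V)
A = -119 (A = -83 - 1*6**2 = -83 - 1*36 = -83 - 36 = -119)
J(f(-3), n(-3))*A = ((-3)**3/4)*(-119) = -27*1/4*(-119) = -27/4*(-119) = 3213/4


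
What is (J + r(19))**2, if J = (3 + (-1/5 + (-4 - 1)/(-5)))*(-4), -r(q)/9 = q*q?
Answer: 266375041/25 ≈ 1.0655e+7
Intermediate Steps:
r(q) = -9*q**2 (r(q) = -9*q*q = -9*q**2)
J = -76/5 (J = (3 + (-1*1/5 - 5*(-1/5)))*(-4) = (3 + (-1/5 + 1))*(-4) = (3 + 4/5)*(-4) = (19/5)*(-4) = -76/5 ≈ -15.200)
(J + r(19))**2 = (-76/5 - 9*19**2)**2 = (-76/5 - 9*361)**2 = (-76/5 - 3249)**2 = (-16321/5)**2 = 266375041/25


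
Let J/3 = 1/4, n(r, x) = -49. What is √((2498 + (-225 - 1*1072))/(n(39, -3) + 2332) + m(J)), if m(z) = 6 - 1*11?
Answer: I*√23318562/2283 ≈ 2.1152*I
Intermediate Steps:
J = ¾ (J = 3/4 = 3*(¼) = ¾ ≈ 0.75000)
m(z) = -5 (m(z) = 6 - 11 = -5)
√((2498 + (-225 - 1*1072))/(n(39, -3) + 2332) + m(J)) = √((2498 + (-225 - 1*1072))/(-49 + 2332) - 5) = √((2498 + (-225 - 1072))/2283 - 5) = √((2498 - 1297)*(1/2283) - 5) = √(1201*(1/2283) - 5) = √(1201/2283 - 5) = √(-10214/2283) = I*√23318562/2283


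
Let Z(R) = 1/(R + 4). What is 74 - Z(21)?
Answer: 1849/25 ≈ 73.960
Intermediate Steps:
Z(R) = 1/(4 + R)
74 - Z(21) = 74 - 1/(4 + 21) = 74 - 1/25 = 1849/25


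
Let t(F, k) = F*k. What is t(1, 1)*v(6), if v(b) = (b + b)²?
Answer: 144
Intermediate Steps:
v(b) = 4*b² (v(b) = (2*b)² = 4*b²)
t(1, 1)*v(6) = (1*1)*(4*6²) = 1*(4*36) = 1*144 = 144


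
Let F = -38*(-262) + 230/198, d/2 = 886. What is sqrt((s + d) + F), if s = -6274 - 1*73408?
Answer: I*sqrt(74000641)/33 ≈ 260.68*I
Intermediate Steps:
d = 1772 (d = 2*886 = 1772)
s = -79682 (s = -6274 - 73408 = -79682)
F = 985759/99 (F = 9956 + 230*(1/198) = 9956 + 115/99 = 985759/99 ≈ 9957.2)
sqrt((s + d) + F) = sqrt((-79682 + 1772) + 985759/99) = sqrt(-77910 + 985759/99) = sqrt(-6727331/99) = I*sqrt(74000641)/33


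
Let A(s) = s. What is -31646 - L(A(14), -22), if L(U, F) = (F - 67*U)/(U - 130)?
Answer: -917974/29 ≈ -31654.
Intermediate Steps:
L(U, F) = (F - 67*U)/(-130 + U)
-31646 - L(A(14), -22) = -31646 - (-22 - 67*14)/(-130 + 14) = -31646 - (-22 - 938)/(-116) = -31646 - (-1)*(-960)/116 = -31646 - 1*240/29 = -31646 - 240/29 = -917974/29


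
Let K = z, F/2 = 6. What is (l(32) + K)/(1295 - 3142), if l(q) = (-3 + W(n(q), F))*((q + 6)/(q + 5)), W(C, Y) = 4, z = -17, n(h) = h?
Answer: 591/68339 ≈ 0.0086481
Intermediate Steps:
F = 12 (F = 2*6 = 12)
K = -17
l(q) = (6 + q)/(5 + q) (l(q) = (-3 + 4)*((q + 6)/(q + 5)) = 1*((6 + q)/(5 + q)) = (6 + q)/(5 + q))
(l(32) + K)/(1295 - 3142) = ((6 + 32)/(5 + 32) - 17)/(1295 - 3142) = (38/37 - 17)/(-1847) = ((1/37)*38 - 17)*(-1/1847) = (38/37 - 17)*(-1/1847) = -591/37*(-1/1847) = 591/68339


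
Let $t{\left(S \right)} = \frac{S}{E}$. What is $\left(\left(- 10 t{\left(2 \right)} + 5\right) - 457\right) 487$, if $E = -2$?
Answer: $-215254$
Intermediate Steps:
$t{\left(S \right)} = - \frac{S}{2}$ ($t{\left(S \right)} = \frac{S}{-2} = S \left(- \frac{1}{2}\right) = - \frac{S}{2}$)
$\left(\left(- 10 t{\left(2 \right)} + 5\right) - 457\right) 487 = \left(\left(- 10 \left(\left(- \frac{1}{2}\right) 2\right) + 5\right) - 457\right) 487 = \left(\left(\left(-10\right) \left(-1\right) + 5\right) - 457\right) 487 = \left(\left(10 + 5\right) - 457\right) 487 = \left(15 - 457\right) 487 = \left(-442\right) 487 = -215254$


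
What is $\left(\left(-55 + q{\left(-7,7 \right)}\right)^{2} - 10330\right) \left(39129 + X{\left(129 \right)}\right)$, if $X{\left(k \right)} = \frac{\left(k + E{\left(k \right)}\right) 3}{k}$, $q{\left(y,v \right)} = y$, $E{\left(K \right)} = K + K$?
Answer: $-253849068$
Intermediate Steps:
$E{\left(K \right)} = 2 K$
$X{\left(k \right)} = 9$ ($X{\left(k \right)} = \frac{\left(k + 2 k\right) 3}{k} = \frac{3 k 3}{k} = \frac{9 k}{k} = 9$)
$\left(\left(-55 + q{\left(-7,7 \right)}\right)^{2} - 10330\right) \left(39129 + X{\left(129 \right)}\right) = \left(\left(-55 - 7\right)^{2} - 10330\right) \left(39129 + 9\right) = \left(\left(-62\right)^{2} - 10330\right) 39138 = \left(3844 - 10330\right) 39138 = \left(-6486\right) 39138 = -253849068$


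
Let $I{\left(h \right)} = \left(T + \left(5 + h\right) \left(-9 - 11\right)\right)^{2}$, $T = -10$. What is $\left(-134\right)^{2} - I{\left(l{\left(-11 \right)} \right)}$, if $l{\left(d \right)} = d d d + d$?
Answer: $-714474944$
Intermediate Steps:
$l{\left(d \right)} = d + d^{3}$ ($l{\left(d \right)} = d^{2} d + d = d^{3} + d = d + d^{3}$)
$I{\left(h \right)} = \left(-110 - 20 h\right)^{2}$ ($I{\left(h \right)} = \left(-10 + \left(5 + h\right) \left(-9 - 11\right)\right)^{2} = \left(-10 + \left(5 + h\right) \left(-20\right)\right)^{2} = \left(-10 - \left(100 + 20 h\right)\right)^{2} = \left(-110 - 20 h\right)^{2}$)
$\left(-134\right)^{2} - I{\left(l{\left(-11 \right)} \right)} = \left(-134\right)^{2} - 100 \left(11 + 2 \left(-11 + \left(-11\right)^{3}\right)\right)^{2} = 17956 - 100 \left(11 + 2 \left(-11 - 1331\right)\right)^{2} = 17956 - 100 \left(11 + 2 \left(-1342\right)\right)^{2} = 17956 - 100 \left(11 - 2684\right)^{2} = 17956 - 100 \left(-2673\right)^{2} = 17956 - 100 \cdot 7144929 = 17956 - 714492900 = -714474944$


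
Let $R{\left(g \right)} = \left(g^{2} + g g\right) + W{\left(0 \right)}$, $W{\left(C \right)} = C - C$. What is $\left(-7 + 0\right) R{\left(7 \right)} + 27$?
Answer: $-659$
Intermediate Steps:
$W{\left(C \right)} = 0$
$R{\left(g \right)} = 2 g^{2}$ ($R{\left(g \right)} = \left(g^{2} + g g\right) + 0 = \left(g^{2} + g^{2}\right) + 0 = 2 g^{2} + 0 = 2 g^{2}$)
$\left(-7 + 0\right) R{\left(7 \right)} + 27 = \left(-7 + 0\right) 2 \cdot 7^{2} + 27 = - 7 \cdot 2 \cdot 49 + 27 = \left(-7\right) 98 + 27 = -686 + 27 = -659$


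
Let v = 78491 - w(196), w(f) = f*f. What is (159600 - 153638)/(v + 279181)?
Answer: 2981/159628 ≈ 0.018675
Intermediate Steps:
w(f) = f²
v = 40075 (v = 78491 - 1*196² = 78491 - 1*38416 = 78491 - 38416 = 40075)
(159600 - 153638)/(v + 279181) = (159600 - 153638)/(40075 + 279181) = 5962/319256 = 5962*(1/319256) = 2981/159628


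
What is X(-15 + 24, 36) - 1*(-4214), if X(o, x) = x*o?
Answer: 4538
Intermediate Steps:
X(o, x) = o*x
X(-15 + 24, 36) - 1*(-4214) = (-15 + 24)*36 - 1*(-4214) = 9*36 + 4214 = 324 + 4214 = 4538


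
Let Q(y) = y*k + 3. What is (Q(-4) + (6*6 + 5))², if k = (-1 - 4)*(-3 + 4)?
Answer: 4096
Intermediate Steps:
k = -5 (k = -5*1 = -5)
Q(y) = 3 - 5*y (Q(y) = y*(-5) + 3 = -5*y + 3 = 3 - 5*y)
(Q(-4) + (6*6 + 5))² = ((3 - 5*(-4)) + (6*6 + 5))² = ((3 + 20) + (36 + 5))² = (23 + 41)² = 64² = 4096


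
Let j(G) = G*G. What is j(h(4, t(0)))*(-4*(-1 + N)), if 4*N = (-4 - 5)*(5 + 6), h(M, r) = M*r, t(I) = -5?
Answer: 41200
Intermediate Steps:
N = -99/4 (N = ((-4 - 5)*(5 + 6))/4 = (-9*11)/4 = (¼)*(-99) = -99/4 ≈ -24.750)
j(G) = G²
j(h(4, t(0)))*(-4*(-1 + N)) = (4*(-5))²*(-4*(-1 - 99/4)) = (-20)²*(-4*(-103/4)) = 400*103 = 41200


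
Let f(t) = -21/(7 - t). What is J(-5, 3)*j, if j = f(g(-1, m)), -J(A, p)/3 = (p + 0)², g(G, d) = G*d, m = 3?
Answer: 567/10 ≈ 56.700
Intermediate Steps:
J(A, p) = -3*p² (J(A, p) = -3*(p + 0)² = -3*p²)
j = -21/10 (j = 21/(-7 - 1*3) = 21/(-7 - 3) = 21/(-10) = 21*(-⅒) = -21/10 ≈ -2.1000)
J(-5, 3)*j = -3*3²*(-21/10) = -3*9*(-21/10) = -27*(-21/10) = 567/10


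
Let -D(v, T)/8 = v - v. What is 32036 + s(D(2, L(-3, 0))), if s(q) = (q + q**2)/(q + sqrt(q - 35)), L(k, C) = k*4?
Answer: 32036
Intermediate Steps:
L(k, C) = 4*k
D(v, T) = 0 (D(v, T) = -8*(v - v) = -8*0 = 0)
s(q) = (q + q**2)/(q + sqrt(-35 + q))
32036 + s(D(2, L(-3, 0))) = 32036 + 0*(1 + 0)/(0 + sqrt(-35 + 0)) = 32036 + 0*1/(0 + sqrt(-35)) = 32036 + 0*1/(0 + I*sqrt(35)) = 32036 + 0*1/(I*sqrt(35)) = 32036 + 0*(-I*sqrt(35)/35)*1 = 32036 + 0 = 32036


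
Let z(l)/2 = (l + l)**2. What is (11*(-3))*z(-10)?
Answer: -26400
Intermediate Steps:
z(l) = 8*l**2 (z(l) = 2*(l + l)**2 = 2*(2*l)**2 = 2*(4*l**2) = 8*l**2)
(11*(-3))*z(-10) = (11*(-3))*(8*(-10)**2) = -264*100 = -33*800 = -26400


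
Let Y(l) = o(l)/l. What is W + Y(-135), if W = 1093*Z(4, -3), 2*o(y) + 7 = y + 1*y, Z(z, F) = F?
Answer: -885053/270 ≈ -3278.0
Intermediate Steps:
o(y) = -7/2 + y (o(y) = -7/2 + (y + 1*y)/2 = -7/2 + (y + y)/2 = -7/2 + (2*y)/2 = -7/2 + y)
Y(l) = (-7/2 + l)/l
W = -3279 (W = 1093*(-3) = -3279)
W + Y(-135) = -3279 + (-7/2 - 135)/(-135) = -3279 - 1/135*(-277/2) = -3279 + 277/270 = -885053/270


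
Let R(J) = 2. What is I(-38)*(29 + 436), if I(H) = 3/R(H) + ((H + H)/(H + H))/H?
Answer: 13020/19 ≈ 685.26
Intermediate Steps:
I(H) = 3/2 + 1/H (I(H) = 3/2 + ((H + H)/(H + H))/H = 3*(½) + ((2*H)/((2*H)))/H = 3/2 + ((2*H)*(1/(2*H)))/H = 3/2 + 1/H)
I(-38)*(29 + 436) = (3/2 + 1/(-38))*(29 + 436) = (3/2 - 1/38)*465 = (28/19)*465 = 13020/19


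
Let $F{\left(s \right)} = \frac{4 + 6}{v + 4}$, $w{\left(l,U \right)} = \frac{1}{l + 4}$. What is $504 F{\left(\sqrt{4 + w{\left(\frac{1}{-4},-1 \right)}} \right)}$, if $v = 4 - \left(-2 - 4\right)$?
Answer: $360$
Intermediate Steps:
$v = 10$ ($v = 4 - -6 = 4 + 6 = 10$)
$w{\left(l,U \right)} = \frac{1}{4 + l}$
$F{\left(s \right)} = \frac{5}{7}$ ($F{\left(s \right)} = \frac{4 + 6}{10 + 4} = \frac{10}{14} = 10 \cdot \frac{1}{14} = \frac{5}{7}$)
$504 F{\left(\sqrt{4 + w{\left(\frac{1}{-4},-1 \right)}} \right)} = 504 \cdot \frac{5}{7} = 360$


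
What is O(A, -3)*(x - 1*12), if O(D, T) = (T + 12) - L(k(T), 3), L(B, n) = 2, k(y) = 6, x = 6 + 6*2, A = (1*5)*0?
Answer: 42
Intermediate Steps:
A = 0 (A = 5*0 = 0)
x = 18 (x = 6 + 12 = 18)
O(D, T) = 10 + T (O(D, T) = (T + 12) - 1*2 = (12 + T) - 2 = 10 + T)
O(A, -3)*(x - 1*12) = (10 - 3)*(18 - 1*12) = 7*(18 - 12) = 7*6 = 42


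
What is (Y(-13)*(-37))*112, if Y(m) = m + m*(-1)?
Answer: 0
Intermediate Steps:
Y(m) = 0 (Y(m) = m - m = 0)
(Y(-13)*(-37))*112 = (0*(-37))*112 = 0*112 = 0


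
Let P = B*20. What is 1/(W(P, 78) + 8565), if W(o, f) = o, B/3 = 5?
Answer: 1/8865 ≈ 0.00011280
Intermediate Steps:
B = 15 (B = 3*5 = 15)
P = 300 (P = 15*20 = 300)
1/(W(P, 78) + 8565) = 1/(300 + 8565) = 1/8865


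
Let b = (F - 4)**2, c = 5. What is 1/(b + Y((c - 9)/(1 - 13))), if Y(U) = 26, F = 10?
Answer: 1/62 ≈ 0.016129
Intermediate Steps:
b = 36 (b = (10 - 4)**2 = 6**2 = 36)
1/(b + Y((c - 9)/(1 - 13))) = 1/(36 + 26) = 1/62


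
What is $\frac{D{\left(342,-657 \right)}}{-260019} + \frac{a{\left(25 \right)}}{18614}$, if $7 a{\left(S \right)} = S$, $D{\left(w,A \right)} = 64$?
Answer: $- \frac{1838597}{33879955662} \approx -5.4268 \cdot 10^{-5}$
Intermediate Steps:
$a{\left(S \right)} = \frac{S}{7}$
$\frac{D{\left(342,-657 \right)}}{-260019} + \frac{a{\left(25 \right)}}{18614} = \frac{64}{-260019} + \frac{\frac{1}{7} \cdot 25}{18614} = 64 \left(- \frac{1}{260019}\right) + \frac{25}{7} \cdot \frac{1}{18614} = - \frac{64}{260019} + \frac{25}{130298} = - \frac{1838597}{33879955662}$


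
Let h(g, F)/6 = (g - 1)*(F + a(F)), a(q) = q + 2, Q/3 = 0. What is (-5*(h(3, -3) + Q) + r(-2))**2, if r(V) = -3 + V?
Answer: 55225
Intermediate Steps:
Q = 0 (Q = 3*0 = 0)
a(q) = 2 + q
h(g, F) = 6*(-1 + g)*(2 + 2*F) (h(g, F) = 6*((g - 1)*(F + (2 + F))) = 6*((-1 + g)*(2 + 2*F)) = 6*(-1 + g)*(2 + 2*F))
(-5*(h(3, -3) + Q) + r(-2))**2 = (-5*((-12 - 12*(-3) + 12*3 + 12*(-3)*3) + 0) + (-3 - 2))**2 = (-5*((-12 + 36 + 36 - 108) + 0) - 5)**2 = (-5*(-48 + 0) - 5)**2 = (-5*(-48) - 5)**2 = (240 - 5)**2 = 235**2 = 55225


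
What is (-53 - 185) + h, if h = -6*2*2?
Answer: -262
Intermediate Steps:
h = -24 (h = -12*2 = -24)
(-53 - 185) + h = (-53 - 185) - 24 = -238 - 24 = -262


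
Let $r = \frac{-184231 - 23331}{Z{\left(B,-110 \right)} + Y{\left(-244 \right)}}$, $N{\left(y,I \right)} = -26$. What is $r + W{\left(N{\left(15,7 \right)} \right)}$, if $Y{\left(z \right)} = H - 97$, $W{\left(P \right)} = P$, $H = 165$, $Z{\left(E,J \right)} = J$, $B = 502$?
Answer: $\frac{103235}{21} \approx 4916.0$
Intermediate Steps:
$Y{\left(z \right)} = 68$ ($Y{\left(z \right)} = 165 - 97 = 68$)
$r = \frac{103781}{21}$ ($r = \frac{-184231 - 23331}{-110 + 68} = - \frac{207562}{-42} = \left(-207562\right) \left(- \frac{1}{42}\right) = \frac{103781}{21} \approx 4942.0$)
$r + W{\left(N{\left(15,7 \right)} \right)} = \frac{103781}{21} - 26 = \frac{103235}{21}$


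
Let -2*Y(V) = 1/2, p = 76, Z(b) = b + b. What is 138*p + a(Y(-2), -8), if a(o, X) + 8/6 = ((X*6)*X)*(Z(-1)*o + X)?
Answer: 22820/3 ≈ 7606.7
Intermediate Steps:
Z(b) = 2*b
Y(V) = -¼ (Y(V) = -1/(2*2) = -½*½ = -¼)
a(o, X) = -4/3 + 6*X²*(X - 2*o) (a(o, X) = -4/3 + ((X*6)*X)*((2*(-1))*o + X) = -4/3 + ((6*X)*X)*(-2*o + X) = -4/3 + (6*X²)*(X - 2*o) = -4/3 + 6*X²*(X - 2*o))
138*p + a(Y(-2), -8) = 138*76 + (-4/3 + 6*(-8)³ - 12*(-¼)*(-8)²) = 10488 + (-4/3 + 6*(-512) - 12*(-¼)*64) = 10488 + (-4/3 - 3072 + 192) = 10488 - 8644/3 = 22820/3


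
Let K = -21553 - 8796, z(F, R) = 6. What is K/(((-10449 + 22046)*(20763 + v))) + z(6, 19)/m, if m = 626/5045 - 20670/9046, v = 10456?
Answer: -49569754129727303/17852045909489011 ≈ -2.7767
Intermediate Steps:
m = -49308677/22818535 (m = 626*(1/5045) - 20670*1/9046 = 626/5045 - 10335/4523 = -49308677/22818535 ≈ -2.1609)
K = -30349
K/(((-10449 + 22046)*(20763 + v))) + z(6, 19)/m = -30349*1/((-10449 + 22046)*(20763 + 10456)) + 6/(-49308677/22818535) = -30349/(11597*31219) + 6*(-22818535/49308677) = -30349/362046743 - 136911210/49308677 = -49569754129727303/17852045909489011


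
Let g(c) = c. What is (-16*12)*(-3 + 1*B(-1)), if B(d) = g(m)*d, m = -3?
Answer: 0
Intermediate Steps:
B(d) = -3*d
(-16*12)*(-3 + 1*B(-1)) = (-16*12)*(-3 + 1*(-3*(-1))) = -192*(-3 + 1*3) = -192*(-3 + 3) = -192*0 = 0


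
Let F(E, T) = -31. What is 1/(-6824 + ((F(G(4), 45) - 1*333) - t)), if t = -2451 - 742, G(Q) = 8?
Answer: -1/3995 ≈ -0.00025031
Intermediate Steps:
t = -3193
1/(-6824 + ((F(G(4), 45) - 1*333) - t)) = 1/(-6824 + ((-31 - 1*333) - 1*(-3193))) = 1/(-6824 + ((-31 - 333) + 3193)) = 1/(-6824 + (-364 + 3193)) = 1/(-6824 + 2829) = 1/(-3995) = -1/3995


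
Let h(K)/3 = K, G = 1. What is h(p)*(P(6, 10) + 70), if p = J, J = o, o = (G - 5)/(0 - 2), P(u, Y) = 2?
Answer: 432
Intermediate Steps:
o = 2 (o = (1 - 5)/(0 - 2) = -4/(-2) = -4*(-½) = 2)
J = 2
p = 2
h(K) = 3*K
h(p)*(P(6, 10) + 70) = (3*2)*(2 + 70) = 6*72 = 432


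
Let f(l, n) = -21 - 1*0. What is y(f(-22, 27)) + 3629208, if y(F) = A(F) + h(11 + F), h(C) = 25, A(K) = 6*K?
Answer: 3629107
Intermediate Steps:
f(l, n) = -21 (f(l, n) = -21 + 0 = -21)
y(F) = 25 + 6*F (y(F) = 6*F + 25 = 25 + 6*F)
y(f(-22, 27)) + 3629208 = (25 + 6*(-21)) + 3629208 = (25 - 126) + 3629208 = -101 + 3629208 = 3629107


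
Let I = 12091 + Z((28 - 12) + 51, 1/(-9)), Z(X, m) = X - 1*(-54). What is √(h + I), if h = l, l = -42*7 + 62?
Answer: 2*√2995 ≈ 109.45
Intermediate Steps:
Z(X, m) = 54 + X (Z(X, m) = X + 54 = 54 + X)
I = 12212 (I = 12091 + (54 + ((28 - 12) + 51)) = 12091 + (54 + (16 + 51)) = 12091 + (54 + 67) = 12091 + 121 = 12212)
l = -232 (l = -294 + 62 = -232)
h = -232
√(h + I) = √(-232 + 12212) = √11980 = 2*√2995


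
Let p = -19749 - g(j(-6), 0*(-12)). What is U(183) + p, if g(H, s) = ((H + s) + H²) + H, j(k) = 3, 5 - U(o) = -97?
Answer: -19662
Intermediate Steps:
U(o) = 102 (U(o) = 5 - 1*(-97) = 5 + 97 = 102)
g(H, s) = s + H² + 2*H (g(H, s) = (H + s + H²) + H = s + H² + 2*H)
p = -19764 (p = -19749 - (0*(-12) + 3² + 2*3) = -19749 - (0 + 9 + 6) = -19749 - 1*15 = -19749 - 15 = -19764)
U(183) + p = 102 - 19764 = -19662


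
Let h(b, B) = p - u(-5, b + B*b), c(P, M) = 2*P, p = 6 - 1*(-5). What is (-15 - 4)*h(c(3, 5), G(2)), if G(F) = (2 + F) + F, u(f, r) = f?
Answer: -304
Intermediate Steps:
p = 11 (p = 6 + 5 = 11)
G(F) = 2 + 2*F
h(b, B) = 16 (h(b, B) = 11 - 1*(-5) = 11 + 5 = 16)
(-15 - 4)*h(c(3, 5), G(2)) = (-15 - 4)*16 = -19*16 = -304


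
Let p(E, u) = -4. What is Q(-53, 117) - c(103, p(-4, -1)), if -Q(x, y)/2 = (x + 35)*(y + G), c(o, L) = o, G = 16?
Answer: 4685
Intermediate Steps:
Q(x, y) = -2*(16 + y)*(35 + x) (Q(x, y) = -2*(x + 35)*(y + 16) = -2*(35 + x)*(16 + y) = -2*(16 + y)*(35 + x))
Q(-53, 117) - c(103, p(-4, -1)) = (-1120 - 70*117 - 32*(-53) - 2*(-53)*117) - 1*103 = (-1120 - 8190 + 1696 + 12402) - 103 = 4788 - 103 = 4685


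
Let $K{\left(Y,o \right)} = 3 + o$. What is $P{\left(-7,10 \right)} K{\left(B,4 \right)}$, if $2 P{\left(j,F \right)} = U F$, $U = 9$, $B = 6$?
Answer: $315$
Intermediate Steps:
$P{\left(j,F \right)} = \frac{9 F}{2}$
$P{\left(-7,10 \right)} K{\left(B,4 \right)} = \frac{9}{2} \cdot 10 \left(3 + 4\right) = 45 \cdot 7 = 315$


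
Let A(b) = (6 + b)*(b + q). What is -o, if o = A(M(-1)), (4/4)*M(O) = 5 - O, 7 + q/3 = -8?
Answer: 468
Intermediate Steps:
q = -45 (q = -21 + 3*(-8) = -21 - 24 = -45)
M(O) = 5 - O
A(b) = (-45 + b)*(6 + b) (A(b) = (6 + b)*(b - 45) = (6 + b)*(-45 + b) = (-45 + b)*(6 + b))
o = -468 (o = -270 + (5 - 1*(-1))² - 39*(5 - 1*(-1)) = -270 + (5 + 1)² - 39*(5 + 1) = -270 + 6² - 39*6 = -270 + 36 - 234 = -468)
-o = -1*(-468) = 468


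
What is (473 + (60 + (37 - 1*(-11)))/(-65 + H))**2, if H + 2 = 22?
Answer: 5536609/25 ≈ 2.2146e+5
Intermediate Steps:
H = 20 (H = -2 + 22 = 20)
(473 + (60 + (37 - 1*(-11)))/(-65 + H))**2 = (473 + (60 + (37 - 1*(-11)))/(-65 + 20))**2 = (473 + (60 + (37 + 11))/(-45))**2 = (473 + (60 + 48)*(-1/45))**2 = (473 + 108*(-1/45))**2 = (473 - 12/5)**2 = (2353/5)**2 = 5536609/25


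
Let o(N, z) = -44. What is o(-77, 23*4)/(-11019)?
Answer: 44/11019 ≈ 0.0039931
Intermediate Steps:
o(-77, 23*4)/(-11019) = -44/(-11019) = -44*(-1/11019) = 44/11019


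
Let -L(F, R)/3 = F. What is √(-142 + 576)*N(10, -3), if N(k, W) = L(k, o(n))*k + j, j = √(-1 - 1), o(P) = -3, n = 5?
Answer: √434*(-300 + I*√2) ≈ -6249.8 + 29.462*I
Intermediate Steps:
L(F, R) = -3*F
j = I*√2 (j = √(-2) = I*√2 ≈ 1.4142*I)
N(k, W) = -3*k² + I*√2 (N(k, W) = (-3*k)*k + I*√2 = -3*k² + I*√2)
√(-142 + 576)*N(10, -3) = √(-142 + 576)*(-3*10² + I*√2) = √434*(-3*100 + I*√2) = √434*(-300 + I*√2)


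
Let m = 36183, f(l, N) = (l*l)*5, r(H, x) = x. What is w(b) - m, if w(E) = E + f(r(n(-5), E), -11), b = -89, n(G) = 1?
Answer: 3333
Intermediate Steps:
f(l, N) = 5*l² (f(l, N) = l²*5 = 5*l²)
w(E) = E + 5*E²
w(b) - m = -89*(1 + 5*(-89)) - 1*36183 = -89*(1 - 445) - 36183 = -89*(-444) - 36183 = 39516 - 36183 = 3333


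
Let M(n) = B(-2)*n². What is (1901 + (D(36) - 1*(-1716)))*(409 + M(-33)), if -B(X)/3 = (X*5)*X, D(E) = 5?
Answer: -235180082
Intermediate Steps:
B(X) = -15*X² (B(X) = -3*X*5*X = -3*5*X*X = -15*X²)
M(n) = -60*n² (M(n) = (-15*(-2)²)*n² = (-15*4)*n² = -60*n²)
(1901 + (D(36) - 1*(-1716)))*(409 + M(-33)) = (1901 + (5 - 1*(-1716)))*(409 - 60*(-33)²) = (1901 + (5 + 1716))*(409 - 60*1089) = (1901 + 1721)*(409 - 65340) = 3622*(-64931) = -235180082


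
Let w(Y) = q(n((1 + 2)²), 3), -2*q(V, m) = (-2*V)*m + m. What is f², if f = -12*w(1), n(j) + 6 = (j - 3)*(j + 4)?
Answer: 6625476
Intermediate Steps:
n(j) = -6 + (-3 + j)*(4 + j) (n(j) = -6 + (j - 3)*(j + 4) = -6 + (-3 + j)*(4 + j))
q(V, m) = -m/2 + V*m (q(V, m) = -((-2*V)*m + m)/2 = -(-2*V*m + m)/2 = -(m - 2*V*m)/2 = -m/2 + V*m)
w(Y) = 429/2 (w(Y) = 3*(-½ + (-18 + (1 + 2)² + ((1 + 2)²)²)) = 3*(-½ + (-18 + 3² + (3²)²)) = 3*(-½ + (-18 + 9 + 9²)) = 3*(-½ + (-18 + 9 + 81)) = 3*(-½ + 72) = 3*(143/2) = 429/2)
f = -2574 (f = -12*429/2 = -2574)
f² = (-2574)² = 6625476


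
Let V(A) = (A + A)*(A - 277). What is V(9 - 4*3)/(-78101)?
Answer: -1680/78101 ≈ -0.021511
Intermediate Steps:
V(A) = 2*A*(-277 + A) (V(A) = (2*A)*(-277 + A) = 2*A*(-277 + A))
V(9 - 4*3)/(-78101) = (2*(9 - 4*3)*(-277 + (9 - 4*3)))/(-78101) = (2*(9 - 12)*(-277 + (9 - 12)))*(-1/78101) = (2*(-3)*(-277 - 3))*(-1/78101) = (2*(-3)*(-280))*(-1/78101) = 1680*(-1/78101) = -1680/78101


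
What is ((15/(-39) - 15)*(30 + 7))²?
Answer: 54760000/169 ≈ 3.2402e+5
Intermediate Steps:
((15/(-39) - 15)*(30 + 7))² = ((15*(-1/39) - 15)*37)² = ((-5/13 - 15)*37)² = (-200/13*37)² = (-7400/13)² = 54760000/169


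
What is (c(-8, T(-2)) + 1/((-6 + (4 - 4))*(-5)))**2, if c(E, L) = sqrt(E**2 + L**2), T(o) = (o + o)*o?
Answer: 115201/900 + 8*sqrt(2)/15 ≈ 128.76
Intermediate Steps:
T(o) = 2*o**2 (T(o) = (2*o)*o = 2*o**2)
(c(-8, T(-2)) + 1/((-6 + (4 - 4))*(-5)))**2 = (sqrt((-8)**2 + (2*(-2)**2)**2) + 1/((-6 + (4 - 4))*(-5)))**2 = (sqrt(64 + (2*4)**2) + 1/((-6 + 0)*(-5)))**2 = (sqrt(64 + 8**2) + 1/(-6*(-5)))**2 = (sqrt(64 + 64) + 1/30)**2 = (sqrt(128) + 1/30)**2 = (8*sqrt(2) + 1/30)**2 = (1/30 + 8*sqrt(2))**2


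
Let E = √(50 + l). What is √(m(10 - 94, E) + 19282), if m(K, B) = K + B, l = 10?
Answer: √(19198 + 2*√15) ≈ 138.58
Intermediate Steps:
E = 2*√15 (E = √(50 + 10) = √60 = 2*√15 ≈ 7.7460)
m(K, B) = B + K
√(m(10 - 94, E) + 19282) = √((2*√15 + (10 - 94)) + 19282) = √((2*√15 - 84) + 19282) = √((-84 + 2*√15) + 19282) = √(19198 + 2*√15)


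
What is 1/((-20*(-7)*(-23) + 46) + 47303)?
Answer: 1/44129 ≈ 2.2661e-5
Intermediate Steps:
1/((-20*(-7)*(-23) + 46) + 47303) = 1/((140*(-23) + 46) + 47303) = 1/((-3220 + 46) + 47303) = 1/(-3174 + 47303) = 1/44129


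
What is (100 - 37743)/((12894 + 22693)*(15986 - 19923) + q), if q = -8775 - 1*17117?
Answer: 37643/140131911 ≈ 0.00026863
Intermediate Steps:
q = -25892 (q = -8775 - 17117 = -25892)
(100 - 37743)/((12894 + 22693)*(15986 - 19923) + q) = (100 - 37743)/((12894 + 22693)*(15986 - 19923) - 25892) = -37643/(35587*(-3937) - 25892) = -37643/(-140106019 - 25892) = -37643/(-140131911) = -37643*(-1/140131911) = 37643/140131911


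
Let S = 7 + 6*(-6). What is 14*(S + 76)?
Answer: 658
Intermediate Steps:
S = -29 (S = 7 - 36 = -29)
14*(S + 76) = 14*(-29 + 76) = 14*47 = 658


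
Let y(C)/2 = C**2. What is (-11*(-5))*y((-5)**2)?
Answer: 68750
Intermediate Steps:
y(C) = 2*C**2
(-11*(-5))*y((-5)**2) = (-11*(-5))*(2*((-5)**2)**2) = 55*(2*25**2) = 55*(2*625) = 55*1250 = 68750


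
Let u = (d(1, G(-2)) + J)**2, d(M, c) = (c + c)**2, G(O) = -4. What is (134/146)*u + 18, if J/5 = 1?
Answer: 320301/73 ≈ 4387.7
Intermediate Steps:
J = 5 (J = 5*1 = 5)
d(M, c) = 4*c**2 (d(M, c) = (2*c)**2 = 4*c**2)
u = 4761 (u = (4*(-4)**2 + 5)**2 = (4*16 + 5)**2 = (64 + 5)**2 = 69**2 = 4761)
(134/146)*u + 18 = (134/146)*4761 + 18 = (134*(1/146))*4761 + 18 = (67/73)*4761 + 18 = 318987/73 + 18 = 320301/73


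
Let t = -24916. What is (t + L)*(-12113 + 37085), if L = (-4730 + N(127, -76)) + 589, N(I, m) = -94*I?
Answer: -1023727140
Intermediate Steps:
L = -16079 (L = (-4730 - 94*127) + 589 = (-4730 - 11938) + 589 = -16668 + 589 = -16079)
(t + L)*(-12113 + 37085) = (-24916 - 16079)*(-12113 + 37085) = -40995*24972 = -1023727140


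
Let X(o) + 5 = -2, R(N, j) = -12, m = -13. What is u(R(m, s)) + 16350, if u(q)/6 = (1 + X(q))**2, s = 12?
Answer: 16566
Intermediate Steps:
X(o) = -7 (X(o) = -5 - 2 = -7)
u(q) = 216 (u(q) = 6*(1 - 7)**2 = 6*(-6)**2 = 6*36 = 216)
u(R(m, s)) + 16350 = 216 + 16350 = 16566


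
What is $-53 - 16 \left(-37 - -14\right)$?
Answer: $315$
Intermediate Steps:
$-53 - 16 \left(-37 - -14\right) = -53 - 16 \left(-37 + 14\right) = -53 - -368 = -53 + 368 = 315$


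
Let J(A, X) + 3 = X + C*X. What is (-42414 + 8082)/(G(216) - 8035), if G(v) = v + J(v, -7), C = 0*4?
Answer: 34332/7829 ≈ 4.3852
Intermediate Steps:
C = 0
J(A, X) = -3 + X (J(A, X) = -3 + (X + 0*X) = -3 + (X + 0) = -3 + X)
G(v) = -10 + v (G(v) = v + (-3 - 7) = v - 10 = -10 + v)
(-42414 + 8082)/(G(216) - 8035) = (-42414 + 8082)/((-10 + 216) - 8035) = -34332/(206 - 8035) = -34332/(-7829) = -34332*(-1/7829) = 34332/7829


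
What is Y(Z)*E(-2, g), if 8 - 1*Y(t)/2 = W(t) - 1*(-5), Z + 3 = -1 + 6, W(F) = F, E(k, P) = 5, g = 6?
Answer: 10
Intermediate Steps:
Z = 2 (Z = -3 + (-1 + 6) = -3 + 5 = 2)
Y(t) = 6 - 2*t (Y(t) = 16 - 2*(t - 1*(-5)) = 16 - 2*(t + 5) = 16 - 2*(5 + t) = 16 + (-10 - 2*t) = 6 - 2*t)
Y(Z)*E(-2, g) = (6 - 2*2)*5 = (6 - 4)*5 = 2*5 = 10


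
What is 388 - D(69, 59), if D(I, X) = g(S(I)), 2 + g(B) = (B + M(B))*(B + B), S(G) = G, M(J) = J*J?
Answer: -666150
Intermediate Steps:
M(J) = J²
g(B) = -2 + 2*B*(B + B²) (g(B) = -2 + (B + B²)*(B + B) = -2 + (B + B²)*(2*B) = -2 + 2*B*(B + B²))
D(I, X) = -2 + 2*I² + 2*I³
388 - D(69, 59) = 388 - (-2 + 2*69² + 2*69³) = 388 - (-2 + 2*4761 + 2*328509) = 388 - (-2 + 9522 + 657018) = 388 - 1*666538 = 388 - 666538 = -666150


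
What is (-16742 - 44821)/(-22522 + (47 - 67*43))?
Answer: 20521/8452 ≈ 2.4279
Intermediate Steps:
(-16742 - 44821)/(-22522 + (47 - 67*43)) = -61563/(-22522 + (47 - 2881)) = -61563/(-22522 - 2834) = -61563/(-25356) = -61563*(-1/25356) = 20521/8452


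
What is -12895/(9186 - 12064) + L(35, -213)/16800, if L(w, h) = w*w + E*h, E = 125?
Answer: 358837/120876 ≈ 2.9686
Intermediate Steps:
L(w, h) = w² + 125*h (L(w, h) = w*w + 125*h = w² + 125*h)
-12895/(9186 - 12064) + L(35, -213)/16800 = -12895/(9186 - 12064) + (35² + 125*(-213))/16800 = -12895/(-2878) + (1225 - 26625)*(1/16800) = -12895*(-1/2878) - 25400*1/16800 = 12895/2878 - 127/84 = 358837/120876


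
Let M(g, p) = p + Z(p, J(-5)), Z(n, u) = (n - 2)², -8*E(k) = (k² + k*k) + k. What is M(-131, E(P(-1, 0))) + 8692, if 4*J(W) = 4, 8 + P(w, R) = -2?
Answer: 149301/16 ≈ 9331.3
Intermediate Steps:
P(w, R) = -10 (P(w, R) = -8 - 2 = -10)
E(k) = -k²/4 - k/8 (E(k) = -((k² + k*k) + k)/8 = -((k² + k²) + k)/8 = -(2*k² + k)/8 = -(k + 2*k²)/8 = -k²/4 - k/8)
J(W) = 1 (J(W) = (¼)*4 = 1)
Z(n, u) = (-2 + n)²
M(g, p) = p + (-2 + p)²
M(-131, E(P(-1, 0))) + 8692 = (-⅛*(-10)*(1 + 2*(-10)) + (-2 - ⅛*(-10)*(1 + 2*(-10)))²) + 8692 = (-⅛*(-10)*(1 - 20) + (-2 - ⅛*(-10)*(1 - 20))²) + 8692 = (-⅛*(-10)*(-19) + (-2 - ⅛*(-10)*(-19))²) + 8692 = (-95/4 + (-2 - 95/4)²) + 8692 = (-95/4 + (-103/4)²) + 8692 = (-95/4 + 10609/16) + 8692 = 10229/16 + 8692 = 149301/16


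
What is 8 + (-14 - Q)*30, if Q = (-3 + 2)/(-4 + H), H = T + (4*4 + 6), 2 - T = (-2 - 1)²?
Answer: -4502/11 ≈ -409.27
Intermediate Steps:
T = -7 (T = 2 - (-2 - 1)² = 2 - 1*(-3)² = 2 - 1*9 = 2 - 9 = -7)
H = 15 (H = -7 + (4*4 + 6) = -7 + (16 + 6) = -7 + 22 = 15)
Q = -1/11 (Q = (-3 + 2)/(-4 + 15) = -1/11 ≈ -0.090909)
8 + (-14 - Q)*30 = 8 + (-14 - 1*(-1/11))*30 = 8 + (-14 + 1/11)*30 = 8 - 153/11*30 = 8 - 4590/11 = -4502/11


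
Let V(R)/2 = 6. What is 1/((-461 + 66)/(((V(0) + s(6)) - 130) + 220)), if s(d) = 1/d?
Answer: -613/2370 ≈ -0.25865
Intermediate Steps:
V(R) = 12 (V(R) = 2*6 = 12)
1/((-461 + 66)/(((V(0) + s(6)) - 130) + 220)) = 1/((-461 + 66)/(((12 + 1/6) - 130) + 220)) = 1/(-395/(((12 + ⅙) - 130) + 220)) = 1/(-395/((73/6 - 130) + 220)) = 1/(-395/(-707/6 + 220)) = 1/(-395/613/6) = 1/(-395*6/613) = 1/(-2370/613) = -613/2370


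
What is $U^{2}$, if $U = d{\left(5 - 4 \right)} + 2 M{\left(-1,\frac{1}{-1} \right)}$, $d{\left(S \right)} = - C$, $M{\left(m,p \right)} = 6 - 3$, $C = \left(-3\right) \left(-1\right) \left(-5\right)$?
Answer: $441$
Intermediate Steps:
$C = -15$ ($C = 3 \left(-5\right) = -15$)
$M{\left(m,p \right)} = 3$
$d{\left(S \right)} = 15$ ($d{\left(S \right)} = \left(-1\right) \left(-15\right) = 15$)
$U = 21$ ($U = 15 + 2 \cdot 3 = 15 + 6 = 21$)
$U^{2} = 21^{2} = 441$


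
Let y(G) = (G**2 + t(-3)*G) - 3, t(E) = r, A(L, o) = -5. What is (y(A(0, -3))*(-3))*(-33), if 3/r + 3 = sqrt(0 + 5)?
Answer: 13167/4 + 1485*sqrt(5)/4 ≈ 4121.9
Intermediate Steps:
r = 3/(-3 + sqrt(5)) (r = 3/(-3 + sqrt(0 + 5)) = 3/(-3 + sqrt(5)) ≈ -3.9271)
t(E) = -9/4 - 3*sqrt(5)/4
y(G) = -3 + G**2 + G*(-9/4 - 3*sqrt(5)/4) (y(G) = (G**2 + (-9/4 - 3*sqrt(5)/4)*G) - 3 = (G**2 + G*(-9/4 - 3*sqrt(5)/4)) - 3 = -3 + G**2 + G*(-9/4 - 3*sqrt(5)/4))
(y(A(0, -3))*(-3))*(-33) = ((-3 + (-5)**2 - 3/4*(-5)*(3 + sqrt(5)))*(-3))*(-33) = ((-3 + 25 + (45/4 + 15*sqrt(5)/4))*(-3))*(-33) = ((133/4 + 15*sqrt(5)/4)*(-3))*(-33) = (-399/4 - 45*sqrt(5)/4)*(-33) = 13167/4 + 1485*sqrt(5)/4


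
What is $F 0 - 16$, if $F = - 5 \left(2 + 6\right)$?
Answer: $-16$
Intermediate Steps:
$F = -40$ ($F = \left(-5\right) 8 = -40$)
$F 0 - 16 = \left(-40\right) 0 - 16 = 0 - 16 = -16$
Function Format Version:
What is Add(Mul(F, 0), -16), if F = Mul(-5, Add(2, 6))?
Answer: -16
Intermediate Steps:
F = -40 (F = Mul(-5, 8) = -40)
Add(Mul(F, 0), -16) = Add(Mul(-40, 0), -16) = Add(0, -16) = -16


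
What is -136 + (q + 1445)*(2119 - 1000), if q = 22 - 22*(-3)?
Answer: 1715291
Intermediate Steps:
q = 88 (q = 22 + 66 = 88)
-136 + (q + 1445)*(2119 - 1000) = -136 + (88 + 1445)*(2119 - 1000) = -136 + 1533*1119 = -136 + 1715427 = 1715291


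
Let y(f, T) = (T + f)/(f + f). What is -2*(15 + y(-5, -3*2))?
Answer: -161/5 ≈ -32.200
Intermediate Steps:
y(f, T) = (T + f)/(2*f) (y(f, T) = (T + f)/((2*f)) = (T + f)*(1/(2*f)) = (T + f)/(2*f))
-2*(15 + y(-5, -3*2)) = -2*(15 + (1/2)*(-3*2 - 5)/(-5)) = -2*(15 + (1/2)*(-1/5)*(-6 - 5)) = -2*(15 + (1/2)*(-1/5)*(-11)) = -2*(15 + 11/10) = -2*161/10 = -161/5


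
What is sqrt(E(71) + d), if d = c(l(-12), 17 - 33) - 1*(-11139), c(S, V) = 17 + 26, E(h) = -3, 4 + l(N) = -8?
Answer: sqrt(11179) ≈ 105.73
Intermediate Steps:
l(N) = -12 (l(N) = -4 - 8 = -12)
c(S, V) = 43
d = 11182 (d = 43 - 1*(-11139) = 43 + 11139 = 11182)
sqrt(E(71) + d) = sqrt(-3 + 11182) = sqrt(11179)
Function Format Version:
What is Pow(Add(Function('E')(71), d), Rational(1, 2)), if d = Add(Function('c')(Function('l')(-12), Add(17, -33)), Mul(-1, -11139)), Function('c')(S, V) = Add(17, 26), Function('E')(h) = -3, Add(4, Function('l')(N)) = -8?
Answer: Pow(11179, Rational(1, 2)) ≈ 105.73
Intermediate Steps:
Function('l')(N) = -12 (Function('l')(N) = Add(-4, -8) = -12)
Function('c')(S, V) = 43
d = 11182 (d = Add(43, Mul(-1, -11139)) = Add(43, 11139) = 11182)
Pow(Add(Function('E')(71), d), Rational(1, 2)) = Pow(Add(-3, 11182), Rational(1, 2)) = Pow(11179, Rational(1, 2))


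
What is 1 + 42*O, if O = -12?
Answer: -503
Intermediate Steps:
1 + 42*O = 1 + 42*(-12) = 1 - 504 = -503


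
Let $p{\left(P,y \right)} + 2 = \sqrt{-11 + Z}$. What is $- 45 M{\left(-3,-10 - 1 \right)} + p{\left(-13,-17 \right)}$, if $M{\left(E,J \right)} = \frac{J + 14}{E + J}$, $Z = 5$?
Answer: $\frac{107}{14} + i \sqrt{6} \approx 7.6429 + 2.4495 i$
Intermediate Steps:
$p{\left(P,y \right)} = -2 + i \sqrt{6}$ ($p{\left(P,y \right)} = -2 + \sqrt{-11 + 5} = -2 + \sqrt{-6} = -2 + i \sqrt{6}$)
$M{\left(E,J \right)} = \frac{14 + J}{E + J}$
$- 45 M{\left(-3,-10 - 1 \right)} + p{\left(-13,-17 \right)} = - 45 \frac{14 - 11}{-3 - 11} - \left(2 - i \sqrt{6}\right) = - 45 \frac{1}{-14} \cdot 3 - \left(2 - i \sqrt{6}\right) = - 45 \left(\left(- \frac{1}{14}\right) 3\right) - \left(2 - i \sqrt{6}\right) = \left(-45\right) \left(- \frac{3}{14}\right) - \left(2 - i \sqrt{6}\right) = \frac{135}{14} - \left(2 - i \sqrt{6}\right) = \frac{107}{14} + i \sqrt{6}$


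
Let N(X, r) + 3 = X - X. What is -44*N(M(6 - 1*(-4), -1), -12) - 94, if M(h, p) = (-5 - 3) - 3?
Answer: 38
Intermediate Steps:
M(h, p) = -11 (M(h, p) = -8 - 3 = -11)
N(X, r) = -3 (N(X, r) = -3 + (X - X) = -3 + 0 = -3)
-44*N(M(6 - 1*(-4), -1), -12) - 94 = -44*(-3) - 94 = 132 - 94 = 38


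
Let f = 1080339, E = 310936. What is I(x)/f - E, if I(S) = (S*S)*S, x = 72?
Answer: -111971971352/360113 ≈ -3.1094e+5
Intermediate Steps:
I(S) = S³ (I(S) = S²*S = S³)
I(x)/f - E = 72³/1080339 - 1*310936 = 373248*(1/1080339) - 310936 = 124416/360113 - 310936 = -111971971352/360113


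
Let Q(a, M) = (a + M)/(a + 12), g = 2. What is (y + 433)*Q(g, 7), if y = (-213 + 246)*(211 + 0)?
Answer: 33282/7 ≈ 4754.6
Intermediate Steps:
Q(a, M) = (M + a)/(12 + a)
y = 6963 (y = 33*211 = 6963)
(y + 433)*Q(g, 7) = (6963 + 433)*((7 + 2)/(12 + 2)) = 7396*(9/14) = 33282/7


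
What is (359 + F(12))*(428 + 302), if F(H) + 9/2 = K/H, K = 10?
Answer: 778180/3 ≈ 2.5939e+5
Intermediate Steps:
F(H) = -9/2 + 10/H
(359 + F(12))*(428 + 302) = (359 + (-9/2 + 10/12))*(428 + 302) = (359 + (-9/2 + 10*(1/12)))*730 = (359 + (-9/2 + ⅚))*730 = (359 - 11/3)*730 = (1066/3)*730 = 778180/3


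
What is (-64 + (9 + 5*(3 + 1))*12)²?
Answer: 80656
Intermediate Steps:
(-64 + (9 + 5*(3 + 1))*12)² = (-64 + (9 + 5*4)*12)² = (-64 + (9 + 20)*12)² = (-64 + 29*12)² = (-64 + 348)² = 284² = 80656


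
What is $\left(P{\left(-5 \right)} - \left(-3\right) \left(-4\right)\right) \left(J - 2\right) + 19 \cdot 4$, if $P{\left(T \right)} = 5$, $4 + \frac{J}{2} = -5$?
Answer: $216$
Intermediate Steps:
$J = -18$ ($J = -8 + 2 \left(-5\right) = -8 - 10 = -18$)
$\left(P{\left(-5 \right)} - \left(-3\right) \left(-4\right)\right) \left(J - 2\right) + 19 \cdot 4 = \left(5 - \left(-3\right) \left(-4\right)\right) \left(-18 - 2\right) + 19 \cdot 4 = \left(5 - 12\right) \left(-20\right) + 76 = \left(-7\right) \left(-20\right) + 76 = 140 + 76 = 216$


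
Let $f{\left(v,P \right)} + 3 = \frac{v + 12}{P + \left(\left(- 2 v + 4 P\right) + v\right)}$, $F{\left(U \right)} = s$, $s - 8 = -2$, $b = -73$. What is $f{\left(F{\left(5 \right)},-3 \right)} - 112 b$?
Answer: $\frac{57205}{7} \approx 8172.1$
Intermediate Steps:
$s = 6$ ($s = 8 - 2 = 6$)
$F{\left(U \right)} = 6$
$f{\left(v,P \right)} = -3 + \frac{12 + v}{- v + 5 P}$ ($f{\left(v,P \right)} = -3 + \frac{v + 12}{P + \left(\left(- 2 v + 4 P\right) + v\right)} = -3 + \frac{12 + v}{P + \left(- v + 4 P\right)} = -3 + \frac{12 + v}{- v + 5 P}$)
$f{\left(F{\left(5 \right)},-3 \right)} - 112 b = \frac{12 - -45 + 4 \cdot 6}{\left(-1\right) 6 + 5 \left(-3\right)} - -8176 = \frac{12 + 45 + 24}{-6 - 15} + 8176 = \frac{1}{-21} \cdot 81 + 8176 = \left(- \frac{1}{21}\right) 81 + 8176 = - \frac{27}{7} + 8176 = \frac{57205}{7}$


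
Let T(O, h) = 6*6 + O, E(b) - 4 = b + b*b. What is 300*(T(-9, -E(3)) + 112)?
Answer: 41700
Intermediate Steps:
E(b) = 4 + b + b² (E(b) = 4 + (b + b*b) = 4 + (b + b²) = 4 + b + b²)
T(O, h) = 36 + O
300*(T(-9, -E(3)) + 112) = 300*((36 - 9) + 112) = 300*(27 + 112) = 300*139 = 41700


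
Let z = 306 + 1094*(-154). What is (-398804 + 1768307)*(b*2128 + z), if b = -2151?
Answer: -6498973747494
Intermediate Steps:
z = -168170 (z = 306 - 168476 = -168170)
(-398804 + 1768307)*(b*2128 + z) = (-398804 + 1768307)*(-2151*2128 - 168170) = 1369503*(-4577328 - 168170) = 1369503*(-4745498) = -6498973747494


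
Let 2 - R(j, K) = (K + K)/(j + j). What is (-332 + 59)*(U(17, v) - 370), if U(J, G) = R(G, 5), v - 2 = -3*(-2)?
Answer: 805077/8 ≈ 1.0063e+5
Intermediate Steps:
R(j, K) = 2 - K/j (R(j, K) = 2 - (K + K)/(j + j) = 2 - 2*K/(2*j) = 2 - 2*K*1/(2*j) = 2 - K/j)
v = 8 (v = 2 - 3*(-2) = 2 + 6 = 8)
U(J, G) = 2 - 5/G (U(J, G) = 2 - 1*5/G = 2 - 5/G)
(-332 + 59)*(U(17, v) - 370) = (-332 + 59)*((2 - 5/8) - 370) = -273*((2 - 5*1/8) - 370) = -273*((2 - 5/8) - 370) = -273*(11/8 - 370) = -273*(-2949/8) = 805077/8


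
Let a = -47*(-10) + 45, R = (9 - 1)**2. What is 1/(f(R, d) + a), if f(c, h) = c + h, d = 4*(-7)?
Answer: 1/551 ≈ 0.0018149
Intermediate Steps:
d = -28
R = 64 (R = 8**2 = 64)
a = 515 (a = 470 + 45 = 515)
1/(f(R, d) + a) = 1/((64 - 28) + 515) = 1/(36 + 515) = 1/551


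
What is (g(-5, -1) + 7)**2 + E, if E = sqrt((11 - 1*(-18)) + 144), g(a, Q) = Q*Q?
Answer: 64 + sqrt(173) ≈ 77.153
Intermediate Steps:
g(a, Q) = Q**2
E = sqrt(173) (E = sqrt((11 + 18) + 144) = sqrt(29 + 144) = sqrt(173) ≈ 13.153)
(g(-5, -1) + 7)**2 + E = ((-1)**2 + 7)**2 + sqrt(173) = (1 + 7)**2 + sqrt(173) = 8**2 + sqrt(173) = 64 + sqrt(173)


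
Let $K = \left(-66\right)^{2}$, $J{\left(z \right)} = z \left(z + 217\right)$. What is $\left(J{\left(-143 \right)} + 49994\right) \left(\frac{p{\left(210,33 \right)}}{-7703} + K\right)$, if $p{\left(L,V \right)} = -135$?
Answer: $\frac{1322446131036}{7703} \approx 1.7168 \cdot 10^{8}$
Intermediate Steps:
$J{\left(z \right)} = z \left(217 + z\right)$
$K = 4356$
$\left(J{\left(-143 \right)} + 49994\right) \left(\frac{p{\left(210,33 \right)}}{-7703} + K\right) = \left(- 143 \left(217 - 143\right) + 49994\right) \left(- \frac{135}{-7703} + 4356\right) = \left(\left(-143\right) 74 + 49994\right) \left(\left(-135\right) \left(- \frac{1}{7703}\right) + 4356\right) = \left(-10582 + 49994\right) \left(\frac{135}{7703} + 4356\right) = 39412 \cdot \frac{33554403}{7703} = \frac{1322446131036}{7703}$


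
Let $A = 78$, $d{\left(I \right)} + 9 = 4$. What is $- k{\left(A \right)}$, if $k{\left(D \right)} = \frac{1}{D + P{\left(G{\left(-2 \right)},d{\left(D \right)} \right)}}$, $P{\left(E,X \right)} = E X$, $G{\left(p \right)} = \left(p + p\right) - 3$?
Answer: $- \frac{1}{113} \approx -0.0088496$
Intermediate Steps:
$d{\left(I \right)} = -5$ ($d{\left(I \right)} = -9 + 4 = -5$)
$G{\left(p \right)} = -3 + 2 p$ ($G{\left(p \right)} = 2 p - 3 = -3 + 2 p$)
$k{\left(D \right)} = \frac{1}{35 + D}$ ($k{\left(D \right)} = \frac{1}{D + \left(-3 + 2 \left(-2\right)\right) \left(-5\right)} = \frac{1}{D + \left(-3 - 4\right) \left(-5\right)} = \frac{1}{D - -35} = \frac{1}{D + 35} = \frac{1}{35 + D}$)
$- k{\left(A \right)} = - \frac{1}{35 + 78} = - \frac{1}{113}$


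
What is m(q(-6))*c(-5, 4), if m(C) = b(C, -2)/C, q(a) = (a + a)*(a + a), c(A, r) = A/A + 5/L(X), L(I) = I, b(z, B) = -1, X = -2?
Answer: 1/96 ≈ 0.010417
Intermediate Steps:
c(A, r) = -3/2 (c(A, r) = A/A + 5/(-2) = 1 + 5*(-½) = 1 - 5/2 = -3/2)
q(a) = 4*a² (q(a) = (2*a)*(2*a) = 4*a²)
m(C) = -1/C
m(q(-6))*c(-5, 4) = -1/(4*(-6)²)*(-3/2) = -1/(4*36)*(-3/2) = -1/144*(-3/2) = 1/96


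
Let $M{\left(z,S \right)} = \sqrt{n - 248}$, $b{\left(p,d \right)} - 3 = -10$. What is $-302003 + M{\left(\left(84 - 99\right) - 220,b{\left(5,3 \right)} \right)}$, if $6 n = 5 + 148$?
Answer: $-302003 + \frac{i \sqrt{890}}{2} \approx -3.02 \cdot 10^{5} + 14.916 i$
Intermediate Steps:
$b{\left(p,d \right)} = -7$ ($b{\left(p,d \right)} = 3 - 10 = -7$)
$n = \frac{51}{2}$ ($n = \frac{5 + 148}{6} = \frac{1}{6} \cdot 153 = \frac{51}{2} \approx 25.5$)
$M{\left(z,S \right)} = \frac{i \sqrt{890}}{2}$ ($M{\left(z,S \right)} = \sqrt{\frac{51}{2} - 248} = \sqrt{- \frac{445}{2}} = \frac{i \sqrt{890}}{2}$)
$-302003 + M{\left(\left(84 - 99\right) - 220,b{\left(5,3 \right)} \right)} = -302003 + \frac{i \sqrt{890}}{2}$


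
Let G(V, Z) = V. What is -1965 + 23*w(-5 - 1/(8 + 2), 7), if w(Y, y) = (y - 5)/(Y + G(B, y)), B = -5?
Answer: -198925/101 ≈ -1969.6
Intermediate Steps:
w(Y, y) = (-5 + y)/(-5 + Y) (w(Y, y) = (y - 5)/(Y - 5) = (-5 + y)/(-5 + Y))
-1965 + 23*w(-5 - 1/(8 + 2), 7) = -1965 + 23*((-5 + 7)/(-5 + (-5 - 1/(8 + 2)))) = -1965 + 23*(2/(-5 + (-5 - 1/10))) = -1965 + 23*(2/(-5 + (-5 - 1*⅒))) = -1965 + 23*(2/(-5 + (-5 - ⅒))) = -1965 + 23*(2/(-5 - 51/10)) = -1965 + 23*(2/(-101/10)) = -1965 + 23*(-10/101*2) = -1965 + 23*(-20/101) = -1965 - 460/101 = -198925/101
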